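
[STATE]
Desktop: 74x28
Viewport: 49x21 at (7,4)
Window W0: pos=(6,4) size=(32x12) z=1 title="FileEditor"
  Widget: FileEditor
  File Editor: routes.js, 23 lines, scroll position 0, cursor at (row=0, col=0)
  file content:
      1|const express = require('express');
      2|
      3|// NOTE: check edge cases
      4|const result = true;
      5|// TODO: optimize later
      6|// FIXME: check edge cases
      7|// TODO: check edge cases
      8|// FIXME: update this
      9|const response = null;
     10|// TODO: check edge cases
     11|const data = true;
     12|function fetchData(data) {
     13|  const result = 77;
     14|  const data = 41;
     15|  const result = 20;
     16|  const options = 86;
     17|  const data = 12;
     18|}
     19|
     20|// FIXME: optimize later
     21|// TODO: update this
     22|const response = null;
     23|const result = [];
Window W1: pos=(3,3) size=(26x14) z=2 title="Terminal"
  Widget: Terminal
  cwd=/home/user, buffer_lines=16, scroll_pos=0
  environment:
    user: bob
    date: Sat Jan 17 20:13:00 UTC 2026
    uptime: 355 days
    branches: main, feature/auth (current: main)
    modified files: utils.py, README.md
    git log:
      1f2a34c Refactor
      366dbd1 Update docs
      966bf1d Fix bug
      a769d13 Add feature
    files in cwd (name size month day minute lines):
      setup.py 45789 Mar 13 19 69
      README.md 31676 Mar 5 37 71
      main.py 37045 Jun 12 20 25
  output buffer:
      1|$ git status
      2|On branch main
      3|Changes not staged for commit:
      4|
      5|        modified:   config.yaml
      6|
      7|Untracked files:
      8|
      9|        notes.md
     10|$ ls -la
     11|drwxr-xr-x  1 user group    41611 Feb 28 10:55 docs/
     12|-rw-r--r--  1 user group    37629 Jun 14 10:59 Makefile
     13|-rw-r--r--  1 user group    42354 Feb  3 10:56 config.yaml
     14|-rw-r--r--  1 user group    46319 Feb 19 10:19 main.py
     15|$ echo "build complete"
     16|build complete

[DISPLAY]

rminal               ┃━━━━━━━━┓                  
─────────────────────┨        ┃                  
it status            ┃────────┨                  
branch main          ┃e('expr▲┃                  
nges not staged for c┃       █┃                  
                     ┃ses    ░┃                  
     modified:   conf┃       ░┃                  
                     ┃r      ░┃                  
racked files:        ┃ases   ░┃                  
                     ┃ses    ░┃                  
     notes.md        ┃       ▼┃                  
s -la                ┃━━━━━━━━┛                  
━━━━━━━━━━━━━━━━━━━━━┛                           
                                                 
                                                 
                                                 
                                                 
                                                 
                                                 
                                                 
                                                 


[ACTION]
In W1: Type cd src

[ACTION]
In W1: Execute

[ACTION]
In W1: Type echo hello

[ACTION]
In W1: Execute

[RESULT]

rminal               ┃━━━━━━━━┓                  
─────────────────────┨        ┃                  
-r--r--  1 user group┃────────┨                  
-r--r--  1 user group┃e('expr▲┃                  
-r--r--  1 user group┃       █┃                  
cho "build complete" ┃ses    ░┃                  
ld complete          ┃       ░┃                  
d src                ┃r      ░┃                  
                     ┃ases   ░┃                  
cho hello            ┃ses    ░┃                  
lo                   ┃       ▼┃                  
                     ┃━━━━━━━━┛                  
━━━━━━━━━━━━━━━━━━━━━┛                           
                                                 
                                                 
                                                 
                                                 
                                                 
                                                 
                                                 
                                                 


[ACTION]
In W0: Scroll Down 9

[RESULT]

rminal               ┃━━━━━━━━┓                  
─────────────────────┨        ┃                  
-r--r--  1 user group┃────────┨                  
-r--r--  1 user group┃ses    ▲┃                  
-r--r--  1 user group┃       ░┃                  
cho "build complete" ┃a) {   ░┃                  
ld complete          ┃       ░┃                  
d src                ┃       █┃                  
                     ┃       ░┃                  
cho hello            ┃       ░┃                  
lo                   ┃       ▼┃                  
                     ┃━━━━━━━━┛                  
━━━━━━━━━━━━━━━━━━━━━┛                           
                                                 
                                                 
                                                 
                                                 
                                                 
                                                 
                                                 
                                                 


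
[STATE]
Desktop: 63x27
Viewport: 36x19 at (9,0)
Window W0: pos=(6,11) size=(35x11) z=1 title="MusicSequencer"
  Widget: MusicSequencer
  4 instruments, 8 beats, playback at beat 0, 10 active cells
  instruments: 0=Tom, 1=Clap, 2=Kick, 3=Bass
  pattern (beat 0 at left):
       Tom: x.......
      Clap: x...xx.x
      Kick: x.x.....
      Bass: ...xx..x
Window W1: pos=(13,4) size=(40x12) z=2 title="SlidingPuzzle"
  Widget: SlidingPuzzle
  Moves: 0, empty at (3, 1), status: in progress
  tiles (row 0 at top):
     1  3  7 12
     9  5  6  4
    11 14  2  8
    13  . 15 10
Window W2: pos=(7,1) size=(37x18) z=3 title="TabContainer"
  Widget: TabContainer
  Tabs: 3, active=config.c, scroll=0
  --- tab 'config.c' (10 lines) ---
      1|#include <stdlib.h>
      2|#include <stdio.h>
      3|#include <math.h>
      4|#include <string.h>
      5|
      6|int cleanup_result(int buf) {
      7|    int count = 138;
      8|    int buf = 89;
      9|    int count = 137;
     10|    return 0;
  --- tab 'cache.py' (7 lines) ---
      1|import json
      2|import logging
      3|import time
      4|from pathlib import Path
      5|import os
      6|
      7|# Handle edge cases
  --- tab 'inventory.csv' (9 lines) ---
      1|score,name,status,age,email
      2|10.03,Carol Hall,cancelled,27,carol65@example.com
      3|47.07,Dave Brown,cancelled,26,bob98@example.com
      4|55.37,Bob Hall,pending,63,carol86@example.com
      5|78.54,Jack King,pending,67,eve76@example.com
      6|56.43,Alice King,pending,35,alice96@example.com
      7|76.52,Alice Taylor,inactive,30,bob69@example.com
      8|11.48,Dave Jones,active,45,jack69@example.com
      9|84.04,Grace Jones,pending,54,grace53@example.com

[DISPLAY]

                                    
━━━━━━━━━━━━━━━━━━━━━━━━━━━━━━━━━━┓ 
TabContainer                      ┃ 
──────────────────────────────────┨ 
config.c]│ cache.py │ inventory.cs┃━
──────────────────────────────────┃ 
include <stdlib.h>                ┃─
include <stdio.h>                 ┃ 
include <math.h>                  ┃ 
include <string.h>                ┃ 
                                  ┃ 
nt cleanup_result(int buf) {      ┃ 
   int count = 138;               ┃ 
   int buf = 89;                  ┃ 
   int count = 137;               ┃ 
   return 0;                      ┃━
                                  ┃ 
                                  ┃ 
━━━━━━━━━━━━━━━━━━━━━━━━━━━━━━━━━━┛ 


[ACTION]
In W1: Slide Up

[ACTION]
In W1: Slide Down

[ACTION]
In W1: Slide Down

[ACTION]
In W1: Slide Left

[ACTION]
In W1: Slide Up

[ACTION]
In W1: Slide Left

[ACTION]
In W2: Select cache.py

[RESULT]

                                    
━━━━━━━━━━━━━━━━━━━━━━━━━━━━━━━━━━┓ 
TabContainer                      ┃ 
──────────────────────────────────┨ 
config.c │[cache.py]│ inventory.cs┃━
──────────────────────────────────┃ 
mport json                        ┃─
mport logging                     ┃ 
mport time                        ┃ 
rom pathlib import Path           ┃ 
mport os                          ┃ 
                                  ┃ 
 Handle edge cases                ┃ 
                                  ┃ 
                                  ┃ 
                                  ┃━
                                  ┃ 
                                  ┃ 
━━━━━━━━━━━━━━━━━━━━━━━━━━━━━━━━━━┛ 


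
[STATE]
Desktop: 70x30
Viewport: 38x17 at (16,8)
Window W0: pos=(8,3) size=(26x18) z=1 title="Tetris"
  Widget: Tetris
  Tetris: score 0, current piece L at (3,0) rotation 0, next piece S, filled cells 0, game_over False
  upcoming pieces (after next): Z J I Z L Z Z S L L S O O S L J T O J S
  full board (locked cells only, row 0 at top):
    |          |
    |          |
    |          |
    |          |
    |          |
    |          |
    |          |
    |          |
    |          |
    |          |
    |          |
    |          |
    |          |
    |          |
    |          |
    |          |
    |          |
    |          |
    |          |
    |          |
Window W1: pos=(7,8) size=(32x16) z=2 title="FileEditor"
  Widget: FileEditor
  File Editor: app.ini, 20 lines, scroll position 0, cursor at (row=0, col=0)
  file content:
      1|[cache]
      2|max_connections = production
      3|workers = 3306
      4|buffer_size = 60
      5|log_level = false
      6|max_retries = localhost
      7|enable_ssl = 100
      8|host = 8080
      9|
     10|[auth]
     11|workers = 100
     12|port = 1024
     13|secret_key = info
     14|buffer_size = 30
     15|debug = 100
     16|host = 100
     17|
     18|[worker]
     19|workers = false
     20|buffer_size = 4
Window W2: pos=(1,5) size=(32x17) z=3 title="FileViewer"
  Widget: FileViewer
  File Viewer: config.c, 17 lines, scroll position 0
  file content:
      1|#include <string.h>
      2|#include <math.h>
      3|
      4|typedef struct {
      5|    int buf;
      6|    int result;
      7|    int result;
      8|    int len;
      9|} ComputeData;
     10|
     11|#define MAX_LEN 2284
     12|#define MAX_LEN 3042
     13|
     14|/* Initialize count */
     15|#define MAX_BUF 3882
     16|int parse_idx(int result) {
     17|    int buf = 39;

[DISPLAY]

ng.h>          ▲┃━━━━━┓               
.h>            █┃     ┃               
               ░┃─────┨               
 {             ░┃    ▲┃               
               ░┃ion █┃               
;              ░┃    ░┃               
;              ░┃    ░┃               
               ░┃    ░┃               
               ░┃    ░┃               
               ░┃    ░┃               
N 2284         ░┃    ░┃               
N 3042         ░┃    ░┃               
               ▼┃    ░┃               
━━━━━━━━━━━━━━━━┛    ░┃               
024                  ▼┃               
━━━━━━━━━━━━━━━━━━━━━━┛               
                                      


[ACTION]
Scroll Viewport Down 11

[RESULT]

;              ░┃    ░┃               
;              ░┃    ░┃               
               ░┃    ░┃               
               ░┃    ░┃               
               ░┃    ░┃               
N 2284         ░┃    ░┃               
N 3042         ░┃    ░┃               
               ▼┃    ░┃               
━━━━━━━━━━━━━━━━┛    ░┃               
024                  ▼┃               
━━━━━━━━━━━━━━━━━━━━━━┛               
                                      
                                      
                                      
                                      
                                      
                                      


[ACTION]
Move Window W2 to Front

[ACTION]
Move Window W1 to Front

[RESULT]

= 3306               ░┃               
ize = 60             ░┃               
l = false            ░┃               
ies = localhost      ░┃               
sl = 100             ░┃               
080                  ░┃               
                     ░┃               
                     ░┃               
= 100                ░┃               
024                  ▼┃               
━━━━━━━━━━━━━━━━━━━━━━┛               
                                      
                                      
                                      
                                      
                                      
                                      


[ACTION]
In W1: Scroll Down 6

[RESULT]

                     ░┃               
                     ░┃               
= 100                ░┃               
024                  ░┃               
ey = info            ░┃               
ize = 30             ░┃               
100                  █┃               
00                   ░┃               
                     ░┃               
                     ▼┃               
━━━━━━━━━━━━━━━━━━━━━━┛               
                                      
                                      
                                      
                                      
                                      
                                      


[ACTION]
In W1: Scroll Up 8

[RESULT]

= 3306               ░┃               
ize = 60             ░┃               
l = false            ░┃               
ies = localhost      ░┃               
sl = 100             ░┃               
080                  ░┃               
                     ░┃               
                     ░┃               
= 100                ░┃               
024                  ▼┃               
━━━━━━━━━━━━━━━━━━━━━━┛               
                                      
                                      
                                      
                                      
                                      
                                      


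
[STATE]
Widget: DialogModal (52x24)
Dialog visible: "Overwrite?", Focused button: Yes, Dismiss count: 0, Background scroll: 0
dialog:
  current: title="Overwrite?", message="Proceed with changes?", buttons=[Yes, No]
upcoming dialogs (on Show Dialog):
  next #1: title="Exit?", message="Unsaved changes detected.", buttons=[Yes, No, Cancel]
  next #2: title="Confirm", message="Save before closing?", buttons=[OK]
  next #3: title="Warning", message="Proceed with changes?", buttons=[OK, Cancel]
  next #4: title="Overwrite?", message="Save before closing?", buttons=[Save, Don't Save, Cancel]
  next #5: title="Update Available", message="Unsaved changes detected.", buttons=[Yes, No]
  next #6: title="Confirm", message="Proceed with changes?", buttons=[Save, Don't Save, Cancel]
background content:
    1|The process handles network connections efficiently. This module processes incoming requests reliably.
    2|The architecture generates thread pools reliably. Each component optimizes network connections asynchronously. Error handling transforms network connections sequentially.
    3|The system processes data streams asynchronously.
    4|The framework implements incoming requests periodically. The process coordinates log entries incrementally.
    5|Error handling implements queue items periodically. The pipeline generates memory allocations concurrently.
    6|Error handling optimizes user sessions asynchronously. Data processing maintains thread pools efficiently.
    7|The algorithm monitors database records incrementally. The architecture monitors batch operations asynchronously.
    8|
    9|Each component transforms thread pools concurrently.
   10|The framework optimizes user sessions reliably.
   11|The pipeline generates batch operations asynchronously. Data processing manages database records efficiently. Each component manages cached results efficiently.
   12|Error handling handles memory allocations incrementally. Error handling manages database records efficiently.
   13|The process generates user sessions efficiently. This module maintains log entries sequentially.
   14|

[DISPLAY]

The process handles network connections efficiently.
The architecture generates thread pools reliably. Ea
The system processes data streams asynchronously.   
The framework implements incoming requests periodica
Error handling implements queue items periodically. 
Error handling optimizes user sessions asynchronousl
The algorithm monitors database records incrementall
                                                    
Each component transforms thread pools concurrently.
The framework┌───────────────────────┐reliably.     
The pipeline │       Overwrite?      │s asynchronous
Error handlin│ Proceed with changes? │ons incrementa
The process g│       [Yes]  No       │ficiently. Thi
             └───────────────────────┘              
                                                    
                                                    
                                                    
                                                    
                                                    
                                                    
                                                    
                                                    
                                                    
                                                    


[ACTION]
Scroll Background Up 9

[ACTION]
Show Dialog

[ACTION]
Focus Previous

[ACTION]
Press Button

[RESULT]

The process handles network connections efficiently.
The architecture generates thread pools reliably. Ea
The system processes data streams asynchronously.   
The framework implements incoming requests periodica
Error handling implements queue items periodically. 
Error handling optimizes user sessions asynchronousl
The algorithm monitors database records incrementall
                                                    
Each component transforms thread pools concurrently.
The framework optimizes user sessions reliably.     
The pipeline generates batch operations asynchronous
Error handling handles memory allocations incrementa
The process generates user sessions efficiently. Thi
                                                    
                                                    
                                                    
                                                    
                                                    
                                                    
                                                    
                                                    
                                                    
                                                    
                                                    


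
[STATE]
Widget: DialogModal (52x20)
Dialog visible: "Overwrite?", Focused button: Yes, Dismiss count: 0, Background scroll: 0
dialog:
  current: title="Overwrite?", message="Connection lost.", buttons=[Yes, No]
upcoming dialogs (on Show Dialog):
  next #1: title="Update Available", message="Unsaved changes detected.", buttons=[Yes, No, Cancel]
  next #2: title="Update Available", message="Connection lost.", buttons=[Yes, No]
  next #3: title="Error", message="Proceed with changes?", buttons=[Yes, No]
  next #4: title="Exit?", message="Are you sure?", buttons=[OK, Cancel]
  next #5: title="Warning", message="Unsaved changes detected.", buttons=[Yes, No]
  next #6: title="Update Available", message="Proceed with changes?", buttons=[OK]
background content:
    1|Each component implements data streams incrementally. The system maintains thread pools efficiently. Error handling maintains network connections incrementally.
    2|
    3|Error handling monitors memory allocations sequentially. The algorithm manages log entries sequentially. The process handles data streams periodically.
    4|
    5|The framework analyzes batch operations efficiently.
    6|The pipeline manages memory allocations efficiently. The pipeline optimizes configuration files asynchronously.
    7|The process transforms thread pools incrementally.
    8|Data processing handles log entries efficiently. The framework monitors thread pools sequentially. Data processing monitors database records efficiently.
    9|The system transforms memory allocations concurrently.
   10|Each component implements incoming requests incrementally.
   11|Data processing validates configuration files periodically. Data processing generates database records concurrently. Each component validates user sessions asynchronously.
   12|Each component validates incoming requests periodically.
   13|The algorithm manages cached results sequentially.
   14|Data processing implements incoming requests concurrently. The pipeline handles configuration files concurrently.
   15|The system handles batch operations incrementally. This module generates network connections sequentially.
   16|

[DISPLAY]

Each component implements data streams incrementally
                                                    
Error handling monitors memory allocations sequentia
                                                    
The framework analyzes batch operations efficiently.
The pipeline manages memory allocations efficiently.
The process transforms thread pools incrementally.  
Data processing ┌──────────────────┐efficiently. The
The system trans│    Overwrite?    │ions concurrentl
Each component i│ Connection lost. │equests incremen
Data processing │    [Yes]  No     │ion files period
Each component v└──────────────────┘quests periodica
The algorithm manages cached results sequentially.  
Data processing implements incoming requests concurr
The system handles batch operations incrementally. T
                                                    
                                                    
                                                    
                                                    
                                                    


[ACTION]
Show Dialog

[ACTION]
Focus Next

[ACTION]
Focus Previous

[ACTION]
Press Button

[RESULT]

Each component implements data streams incrementally
                                                    
Error handling monitors memory allocations sequentia
                                                    
The framework analyzes batch operations efficiently.
The pipeline manages memory allocations efficiently.
The process transforms thread pools incrementally.  
Data processing handles log entries efficiently. The
The system transforms memory allocations concurrentl
Each component implements incoming requests incremen
Data processing validates configuration files period
Each component validates incoming requests periodica
The algorithm manages cached results sequentially.  
Data processing implements incoming requests concurr
The system handles batch operations incrementally. T
                                                    
                                                    
                                                    
                                                    
                                                    


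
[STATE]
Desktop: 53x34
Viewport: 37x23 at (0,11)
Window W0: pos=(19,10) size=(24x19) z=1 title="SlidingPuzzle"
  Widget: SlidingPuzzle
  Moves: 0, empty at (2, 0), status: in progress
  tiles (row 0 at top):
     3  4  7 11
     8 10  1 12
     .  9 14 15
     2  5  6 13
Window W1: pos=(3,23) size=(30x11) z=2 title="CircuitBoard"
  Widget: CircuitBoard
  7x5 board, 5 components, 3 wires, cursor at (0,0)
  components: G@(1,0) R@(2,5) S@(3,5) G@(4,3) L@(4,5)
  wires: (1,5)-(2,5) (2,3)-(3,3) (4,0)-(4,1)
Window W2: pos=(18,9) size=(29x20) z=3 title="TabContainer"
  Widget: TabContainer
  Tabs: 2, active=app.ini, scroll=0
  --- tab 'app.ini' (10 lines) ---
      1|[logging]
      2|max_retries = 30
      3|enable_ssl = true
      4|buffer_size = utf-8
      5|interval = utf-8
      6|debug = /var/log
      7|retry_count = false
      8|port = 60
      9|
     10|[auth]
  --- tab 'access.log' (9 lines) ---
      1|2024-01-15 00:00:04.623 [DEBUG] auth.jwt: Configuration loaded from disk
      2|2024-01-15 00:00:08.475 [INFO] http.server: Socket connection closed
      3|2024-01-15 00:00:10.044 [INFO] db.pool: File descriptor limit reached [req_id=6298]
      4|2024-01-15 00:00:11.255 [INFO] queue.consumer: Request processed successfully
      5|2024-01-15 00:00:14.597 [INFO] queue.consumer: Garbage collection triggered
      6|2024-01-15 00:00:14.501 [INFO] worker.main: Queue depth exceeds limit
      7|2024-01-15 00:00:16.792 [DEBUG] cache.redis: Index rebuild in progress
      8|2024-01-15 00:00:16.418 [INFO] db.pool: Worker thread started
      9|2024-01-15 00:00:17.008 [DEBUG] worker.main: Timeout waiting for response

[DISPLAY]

                  ┠──────────────────
                  ┃[app.ini]│ access.
                  ┃──────────────────
                  ┃[logging]         
                  ┃max_retries = 30  
                  ┃enable_ssl = true 
                  ┃buffer_size = utf-
                  ┃interval = utf-8  
                  ┃debug = /var/log  
                  ┃retry_count = fals
                  ┃port = 60         
                  ┃                  
   ┏━━━━━━━━━━━━━━┃[auth]            
   ┃ CircuitBoard ┃                  
   ┠──────────────┃                  
   ┃   0 1 2 3 4 5┃                  
   ┃0  [.]        ┃                  
   ┃              ┗━━━━━━━━━━━━━━━━━━
   ┃1   G                   ·   ┃    
   ┃                        │   ┃    
   ┃2               ·       R   ┃    
   ┃                │           ┃    
   ┗━━━━━━━━━━━━━━━━━━━━━━━━━━━━┛    


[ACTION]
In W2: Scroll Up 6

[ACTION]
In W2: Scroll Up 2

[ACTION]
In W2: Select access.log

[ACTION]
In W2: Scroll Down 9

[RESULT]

                  ┠──────────────────
                  ┃ app.ini │[access.
                  ┃──────────────────
                  ┃2024-01-15 00:00:1
                  ┃                  
                  ┃                  
                  ┃                  
                  ┃                  
                  ┃                  
                  ┃                  
                  ┃                  
                  ┃                  
   ┏━━━━━━━━━━━━━━┃                  
   ┃ CircuitBoard ┃                  
   ┠──────────────┃                  
   ┃   0 1 2 3 4 5┃                  
   ┃0  [.]        ┃                  
   ┃              ┗━━━━━━━━━━━━━━━━━━
   ┃1   G                   ·   ┃    
   ┃                        │   ┃    
   ┃2               ·       R   ┃    
   ┃                │           ┃    
   ┗━━━━━━━━━━━━━━━━━━━━━━━━━━━━┛    


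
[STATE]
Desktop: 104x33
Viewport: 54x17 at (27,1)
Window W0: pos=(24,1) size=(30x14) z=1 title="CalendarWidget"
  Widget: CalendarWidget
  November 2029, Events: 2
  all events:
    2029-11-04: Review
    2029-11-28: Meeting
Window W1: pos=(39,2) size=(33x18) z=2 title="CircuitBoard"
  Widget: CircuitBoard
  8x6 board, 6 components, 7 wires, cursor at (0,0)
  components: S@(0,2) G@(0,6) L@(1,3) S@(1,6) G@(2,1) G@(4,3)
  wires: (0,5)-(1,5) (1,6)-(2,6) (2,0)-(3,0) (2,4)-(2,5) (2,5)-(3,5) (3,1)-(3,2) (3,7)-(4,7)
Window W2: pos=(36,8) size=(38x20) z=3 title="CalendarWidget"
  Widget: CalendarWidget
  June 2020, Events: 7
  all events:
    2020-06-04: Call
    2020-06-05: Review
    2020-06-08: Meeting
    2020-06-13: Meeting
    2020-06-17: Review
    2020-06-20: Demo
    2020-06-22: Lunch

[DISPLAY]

━━━━━━━━━━━━━━━━━━━━━━━━━━┓                           
alendarWidge┏━━━━━━━━━━━━━━━━━━━━━━━━━━━━━━━┓         
────────────┃ CircuitBoard                  ┃         
     Novembe┠───────────────────────────────┨         
 Tu We Th Fr┃   0 1 2 3 4 5 6 7             ┃         
        1  2┃0  [.]      S           ·   G  ┃         
  6  7  8  9┃                        │      ┃         
 13 14 15┏━━━━━━━━━━━━━━━━━━━━━━━━━━━━━━━━━━━━┓       
 20 21 22┃ CalendarWidget                     ┃       
 27 28* 2┠────────────────────────────────────┨       
         ┃             June 2020              ┃       
         ┃Mo Tu We Th Fr Sa Su                ┃       
         ┃ 1  2  3  4*  5*  6  7              ┃       
━━━━━━━━━┃ 8*  9 10 11 12 13* 14              ┃       
         ┃15 16 17* 18 19 20* 21              ┃       
         ┃22* 23 24 25 26 27 28               ┃       
         ┃29 30                               ┃       


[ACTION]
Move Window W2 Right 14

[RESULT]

━━━━━━━━━━━━━━━━━━━━━━━━━━┓                           
alendarWidge┏━━━━━━━━━━━━━━━━━━━━━━━━━━━━━━━┓         
────────────┃ CircuitBoard                  ┃         
     Novembe┠───────────────────────────────┨         
 Tu We Th Fr┃   0 1 2 3 4 5 6 7             ┃         
        1  2┃0  [.]      S           ·   G  ┃         
  6  7  8  9┃                        │      ┃         
 13 14 15 16┃1         ┏━━━━━━━━━━━━━━━━━━━━━━━━━━━━━━
 20 21 22 23┃          ┃ CalendarWidget               
 27 28* 29 3┃2   ·   G ┠──────────────────────────────
            ┃    │     ┃             June 2020        
            ┃3   ·   · ┃Mo Tu We Th Fr Sa Su          
            ┃          ┃ 1  2  3  4*  5*  6  7        
━━━━━━━━━━━━┃4         ┃ 8*  9 10 11 12 13* 14        
            ┃          ┃15 16 17* 18 19 20* 21        
            ┃5         ┃22* 23 24 25 26 27 28         
            ┃Cursor: (0┃29 30                         


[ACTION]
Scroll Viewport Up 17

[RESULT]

                                                      
━━━━━━━━━━━━━━━━━━━━━━━━━━┓                           
alendarWidge┏━━━━━━━━━━━━━━━━━━━━━━━━━━━━━━━┓         
────────────┃ CircuitBoard                  ┃         
     Novembe┠───────────────────────────────┨         
 Tu We Th Fr┃   0 1 2 3 4 5 6 7             ┃         
        1  2┃0  [.]      S           ·   G  ┃         
  6  7  8  9┃                        │      ┃         
 13 14 15 16┃1         ┏━━━━━━━━━━━━━━━━━━━━━━━━━━━━━━
 20 21 22 23┃          ┃ CalendarWidget               
 27 28* 29 3┃2   ·   G ┠──────────────────────────────
            ┃    │     ┃             June 2020        
            ┃3   ·   · ┃Mo Tu We Th Fr Sa Su          
            ┃          ┃ 1  2  3  4*  5*  6  7        
━━━━━━━━━━━━┃4         ┃ 8*  9 10 11 12 13* 14        
            ┃          ┃15 16 17* 18 19 20* 21        
            ┃5         ┃22* 23 24 25 26 27 28         


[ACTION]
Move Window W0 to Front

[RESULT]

                                                      
━━━━━━━━━━━━━━━━━━━━━━━━━━┓                           
alendarWidget             ┃━━━━━━━━━━━━━━━━━┓         
──────────────────────────┨                 ┃         
     November 2029        ┃─────────────────┨         
 Tu We Th Fr Sa Su        ┃ 6 7             ┃         
        1  2  3  4*       ┃          ·   G  ┃         
  6  7  8  9 10 11        ┃          │      ┃         
 13 14 15 16 17 18        ┃━━━━━━━━━━━━━━━━━━━━━━━━━━━
 20 21 22 23 24 25        ┃lendarWidget               
 27 28* 29 30             ┃───────────────────────────
                          ┃          June 2020        
                          ┃Tu We Th Fr Sa Su          
                          ┃ 2  3  4*  5*  6  7        
━━━━━━━━━━━━━━━━━━━━━━━━━━┛  9 10 11 12 13* 14        
            ┃          ┃15 16 17* 18 19 20* 21        
            ┃5         ┃22* 23 24 25 26 27 28         


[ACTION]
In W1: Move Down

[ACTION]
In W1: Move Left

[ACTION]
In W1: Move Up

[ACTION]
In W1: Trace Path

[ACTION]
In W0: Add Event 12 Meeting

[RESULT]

                                                      
━━━━━━━━━━━━━━━━━━━━━━━━━━┓                           
alendarWidget             ┃━━━━━━━━━━━━━━━━━┓         
──────────────────────────┨                 ┃         
     November 2029        ┃─────────────────┨         
 Tu We Th Fr Sa Su        ┃ 6 7             ┃         
        1  2  3  4*       ┃          ·   G  ┃         
  6  7  8  9 10 11        ┃          │      ┃         
* 13 14 15 16 17 18       ┃━━━━━━━━━━━━━━━━━━━━━━━━━━━
 20 21 22 23 24 25        ┃lendarWidget               
 27 28* 29 30             ┃───────────────────────────
                          ┃          June 2020        
                          ┃Tu We Th Fr Sa Su          
                          ┃ 2  3  4*  5*  6  7        
━━━━━━━━━━━━━━━━━━━━━━━━━━┛  9 10 11 12 13* 14        
            ┃          ┃15 16 17* 18 19 20* 21        
            ┃5         ┃22* 23 24 25 26 27 28         


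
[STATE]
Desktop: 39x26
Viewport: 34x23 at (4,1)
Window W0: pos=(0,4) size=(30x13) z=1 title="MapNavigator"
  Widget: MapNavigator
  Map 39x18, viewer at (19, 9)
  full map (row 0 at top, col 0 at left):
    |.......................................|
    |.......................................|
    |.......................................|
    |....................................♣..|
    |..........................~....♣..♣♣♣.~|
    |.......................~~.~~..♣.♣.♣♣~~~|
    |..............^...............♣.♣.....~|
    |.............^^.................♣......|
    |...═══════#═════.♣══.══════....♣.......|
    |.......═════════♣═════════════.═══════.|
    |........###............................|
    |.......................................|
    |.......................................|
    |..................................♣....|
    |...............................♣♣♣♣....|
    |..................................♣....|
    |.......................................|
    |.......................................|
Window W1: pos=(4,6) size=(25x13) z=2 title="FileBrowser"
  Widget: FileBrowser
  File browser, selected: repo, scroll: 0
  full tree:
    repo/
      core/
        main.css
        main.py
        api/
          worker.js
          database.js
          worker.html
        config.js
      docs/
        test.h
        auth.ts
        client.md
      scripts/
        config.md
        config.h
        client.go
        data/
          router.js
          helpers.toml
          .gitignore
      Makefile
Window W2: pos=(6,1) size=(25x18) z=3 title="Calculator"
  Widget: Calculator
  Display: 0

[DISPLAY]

  ┏━━━━━━━━━━━━━━━━━━━━━━━┓       
  ┃ Calculator            ┃       
  ┠───────────────────────┨       
━━┃                      0┃       
pN┃┌───┬───┬───┬───┐      ┃       
┏━┃│ 7 │ 8 │ 9 │ ÷ │      ┃       
┃ ┃├───┼───┼───┼───┤      ┃       
┠─┃│ 4 │ 5 │ 6 │ × │      ┃       
┃>┃├───┼───┼───┼───┤      ┃       
┃ ┃│ 1 │ 2 │ 3 │ - │      ┃       
┃ ┃├───┼───┼───┼───┤      ┃       
┃ ┃│ 0 │ . │ = │ + │      ┃       
┃ ┃├───┼───┼───┼───┤      ┃       
┃ ┃│ C │ MC│ MR│ M+│      ┃       
┃ ┃└───┴───┴───┴───┘      ┃       
┃ ┃                       ┃       
┃ ┃                       ┃       
┗━┗━━━━━━━━━━━━━━━━━━━━━━━┛       
                                  
                                  
                                  
                                  
                                  


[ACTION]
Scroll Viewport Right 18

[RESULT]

 ┏━━━━━━━━━━━━━━━━━━━━━━━┓        
 ┃ Calculator            ┃        
 ┠───────────────────────┨        
━┃                      0┃        
N┃┌───┬───┬───┬───┐      ┃        
━┃│ 7 │ 8 │ 9 │ ÷ │      ┃        
 ┃├───┼───┼───┼───┤      ┃        
─┃│ 4 │ 5 │ 6 │ × │      ┃        
>┃├───┼───┼───┼───┤      ┃        
 ┃│ 1 │ 2 │ 3 │ - │      ┃        
 ┃├───┼───┼───┼───┤      ┃        
 ┃│ 0 │ . │ = │ + │      ┃        
 ┃├───┼───┼───┼───┤      ┃        
 ┃│ C │ MC│ MR│ M+│      ┃        
 ┃└───┴───┴───┴───┘      ┃        
 ┃                       ┃        
 ┃                       ┃        
━┗━━━━━━━━━━━━━━━━━━━━━━━┛        
                                  
                                  
                                  
                                  
                                  


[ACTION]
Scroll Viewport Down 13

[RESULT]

 ┠───────────────────────┨        
━┃                      0┃        
N┃┌───┬───┬───┬───┐      ┃        
━┃│ 7 │ 8 │ 9 │ ÷ │      ┃        
 ┃├───┼───┼───┼───┤      ┃        
─┃│ 4 │ 5 │ 6 │ × │      ┃        
>┃├───┼───┼───┼───┤      ┃        
 ┃│ 1 │ 2 │ 3 │ - │      ┃        
 ┃├───┼───┼───┼───┤      ┃        
 ┃│ 0 │ . │ = │ + │      ┃        
 ┃├───┼───┼───┼───┤      ┃        
 ┃│ C │ MC│ MR│ M+│      ┃        
 ┃└───┴───┴───┴───┘      ┃        
 ┃                       ┃        
 ┃                       ┃        
━┗━━━━━━━━━━━━━━━━━━━━━━━┛        
                                  
                                  
                                  
                                  
                                  
                                  
                                  


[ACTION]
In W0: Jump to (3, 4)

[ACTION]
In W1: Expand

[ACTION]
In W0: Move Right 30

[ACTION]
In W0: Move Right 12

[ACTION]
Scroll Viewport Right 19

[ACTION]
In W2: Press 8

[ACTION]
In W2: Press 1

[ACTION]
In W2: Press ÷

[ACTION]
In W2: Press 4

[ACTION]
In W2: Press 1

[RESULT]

 ┠───────────────────────┨        
━┃                     41┃        
N┃┌───┬───┬───┬───┐      ┃        
━┃│ 7 │ 8 │ 9 │ ÷ │      ┃        
 ┃├───┼───┼───┼───┤      ┃        
─┃│ 4 │ 5 │ 6 │ × │      ┃        
>┃├───┼───┼───┼───┤      ┃        
 ┃│ 1 │ 2 │ 3 │ - │      ┃        
 ┃├───┼───┼───┼───┤      ┃        
 ┃│ 0 │ . │ = │ + │      ┃        
 ┃├───┼───┼───┼───┤      ┃        
 ┃│ C │ MC│ MR│ M+│      ┃        
 ┃└───┴───┴───┴───┘      ┃        
 ┃                       ┃        
 ┃                       ┃        
━┗━━━━━━━━━━━━━━━━━━━━━━━┛        
                                  
                                  
                                  
                                  
                                  
                                  
                                  
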